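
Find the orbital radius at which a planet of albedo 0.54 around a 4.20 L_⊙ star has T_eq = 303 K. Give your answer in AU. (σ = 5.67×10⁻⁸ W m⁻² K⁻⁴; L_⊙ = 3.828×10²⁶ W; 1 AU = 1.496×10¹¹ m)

L = 4.20 × 3.828×10²⁶ = 1.61×10²⁷ W.
From T_eq⁴ = L(1−A)/(16πσd²): d = √[L(1−A)/(16πσT_eq⁴)].
d = √[1.61×10²⁷ × 0.46 / (16π × 5.67×10⁻⁸ × (303)⁴)] = 1.75×10¹¹ m = 1.17 AU.

d ≈ 1.17 AU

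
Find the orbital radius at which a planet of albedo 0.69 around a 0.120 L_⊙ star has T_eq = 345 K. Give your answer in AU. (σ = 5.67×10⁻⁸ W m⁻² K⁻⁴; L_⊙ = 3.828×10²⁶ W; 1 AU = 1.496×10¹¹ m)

L = 0.120 × 3.828×10²⁶ = 4.59×10²⁵ W.
From T_eq⁴ = L(1−A)/(16πσd²): d = √[L(1−A)/(16πσT_eq⁴)].
d = √[4.59×10²⁵ × 0.31 / (16π × 5.67×10⁻⁸ × (345)⁴)] = 1.88×10¹⁰ m = 0.126 AU.

d ≈ 0.126 AU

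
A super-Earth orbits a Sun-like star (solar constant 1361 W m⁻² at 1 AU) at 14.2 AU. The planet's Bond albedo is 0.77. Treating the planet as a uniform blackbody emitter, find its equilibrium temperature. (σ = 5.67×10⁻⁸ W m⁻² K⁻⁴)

T_eq ≈ 51.1 K

Flux at 14.2 AU: S = 1361/14.2² = 6.75 W m⁻².
Energy balance: absorbed = emitted ⇒ πR²·S(1−A) = 4πR²·σT_eq⁴, so T_eq⁴ = S(1−A)/(4σ).
T_eq = [6.75 × 0.23 / (4 × 5.67×10⁻⁸)]^(1/4) = (6.84×10⁶)^(1/4) = 51.1 K.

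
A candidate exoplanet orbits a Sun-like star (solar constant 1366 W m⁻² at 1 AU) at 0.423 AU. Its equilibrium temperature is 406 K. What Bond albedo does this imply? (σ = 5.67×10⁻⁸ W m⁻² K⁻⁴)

Flux at 0.423 AU: S = 1366/0.423² = 7630 W m⁻².
From T_eq⁴ = S(1−A)/(4σ): 1−A = 4σT_eq⁴/S.
1−A = 4 × 5.67×10⁻⁸ × (406)⁴ / 7630 = 0.807.

A ≈ 0.19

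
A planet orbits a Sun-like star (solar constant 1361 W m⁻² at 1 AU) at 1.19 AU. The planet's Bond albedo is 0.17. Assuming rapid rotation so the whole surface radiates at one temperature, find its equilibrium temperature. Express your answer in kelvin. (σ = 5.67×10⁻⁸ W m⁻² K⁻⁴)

Flux at 1.19 AU: S = 1361/1.19² = 961 W m⁻².
Energy balance: absorbed = emitted ⇒ πR²·S(1−A) = 4πR²·σT_eq⁴, so T_eq⁴ = S(1−A)/(4σ).
T_eq = [961 × 0.83 / (4 × 5.67×10⁻⁸)]^(1/4) = (3.52×10⁹)^(1/4) = 244 K.

T_eq ≈ 244 K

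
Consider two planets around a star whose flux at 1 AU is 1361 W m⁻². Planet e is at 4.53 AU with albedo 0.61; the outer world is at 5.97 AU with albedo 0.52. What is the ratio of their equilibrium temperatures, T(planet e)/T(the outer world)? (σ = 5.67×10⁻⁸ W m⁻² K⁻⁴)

T₁/T₂ ≈ 1.090

T_eq = [S₀(1−A)/(4σd²)]^(1/4), so T ∝ (1−A)^(1/4) / √d.
T₁ = [1361×0.39/(4×5.67×10⁻⁸×4.53²)]^(1/4) = 103.34 K.
T₂ = [1361×0.48/(4×5.67×10⁻⁸×5.97²)]^(1/4) = 94.81 K.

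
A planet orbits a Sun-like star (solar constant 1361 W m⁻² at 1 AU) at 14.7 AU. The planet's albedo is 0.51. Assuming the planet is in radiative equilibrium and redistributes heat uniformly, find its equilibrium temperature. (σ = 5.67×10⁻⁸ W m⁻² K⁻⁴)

Flux at 14.7 AU: S = 1361/14.7² = 6.30 W m⁻².
Energy balance: absorbed = emitted ⇒ πR²·S(1−A) = 4πR²·σT_eq⁴, so T_eq⁴ = S(1−A)/(4σ).
T_eq = [6.30 × 0.49 / (4 × 5.67×10⁻⁸)]^(1/4) = (1.36×10⁷)^(1/4) = 60.7 K.

T_eq ≈ 60.7 K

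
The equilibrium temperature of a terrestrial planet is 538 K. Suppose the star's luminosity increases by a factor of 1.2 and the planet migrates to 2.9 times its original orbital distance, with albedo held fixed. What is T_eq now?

T_eq ∝ L^(1/4) · d^(−1/2).
T′ = 538 × 1.2^(1/4) / 2.9^(1/2) = 331 K.

T_eq ≈ 331 K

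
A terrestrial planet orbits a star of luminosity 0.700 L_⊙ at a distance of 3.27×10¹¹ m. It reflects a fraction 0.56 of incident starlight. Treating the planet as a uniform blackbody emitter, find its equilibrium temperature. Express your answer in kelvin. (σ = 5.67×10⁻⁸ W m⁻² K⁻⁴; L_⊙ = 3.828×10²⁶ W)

L = 0.700 × 3.828×10²⁶ = 2.68×10²⁶ W.
Flux: S = L/(4πd²) = 2.68×10²⁶/(4π×(3.27×10¹¹)²) = 199 W m⁻².
Energy balance: absorbed = emitted ⇒ πR²·S(1−A) = 4πR²·σT_eq⁴, so T_eq⁴ = S(1−A)/(4σ).
T_eq = [199 × 0.44 / (4 × 5.67×10⁻⁸)]^(1/4) = (3.87×10⁸)^(1/4) = 140 K.

T_eq ≈ 140 K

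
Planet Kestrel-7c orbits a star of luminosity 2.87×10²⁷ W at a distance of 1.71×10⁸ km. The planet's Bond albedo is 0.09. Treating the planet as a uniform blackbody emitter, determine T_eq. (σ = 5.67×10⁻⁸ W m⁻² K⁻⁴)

T_eq ≈ 421 K

d = 1.71×10⁸ km = 1.71×10¹¹ m.
Flux: S = L/(4πd²) = 2.87×10²⁷/(4π×(1.71×10¹¹)²) = 7810 W m⁻².
Energy balance: absorbed = emitted ⇒ πR²·S(1−A) = 4πR²·σT_eq⁴, so T_eq⁴ = S(1−A)/(4σ).
T_eq = [7810 × 0.91 / (4 × 5.67×10⁻⁸)]^(1/4) = (3.13×10¹⁰)^(1/4) = 421 K.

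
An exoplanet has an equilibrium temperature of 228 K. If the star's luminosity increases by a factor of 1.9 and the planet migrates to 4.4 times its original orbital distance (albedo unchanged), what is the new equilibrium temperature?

T_eq ∝ L^(1/4) · d^(−1/2).
T′ = 228 × 1.9^(1/4) / 4.4^(1/2) = 128 K.

T_eq ≈ 128 K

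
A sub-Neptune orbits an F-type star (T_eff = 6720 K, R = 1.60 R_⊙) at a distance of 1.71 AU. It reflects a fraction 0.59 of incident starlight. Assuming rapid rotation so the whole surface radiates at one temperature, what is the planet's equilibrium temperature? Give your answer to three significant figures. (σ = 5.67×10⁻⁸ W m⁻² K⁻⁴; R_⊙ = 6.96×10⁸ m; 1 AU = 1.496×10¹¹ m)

R_⋆ = 1.60 × 6.96×10⁸ = 1.11×10⁹ m.
d = 1.71 AU = 2.56×10¹¹ m.
L = 4πR_⋆²σT_⋆⁴ = 4π(1.11×10⁹)² × 5.67×10⁻⁸ × (6720)⁴ = 1.80×10²⁷ W.
S = L/(4πd²) = 2190 W m⁻².
Energy balance: absorbed = emitted ⇒ πR²·S(1−A) = 4πR²·σT_eq⁴, so T_eq⁴ = S(1−A)/(4σ).
T_eq = [2190 × 0.41 / (4 × 5.67×10⁻⁸)]^(1/4) = (3.96×10⁹)^(1/4) = 251 K.

T_eq ≈ 251 K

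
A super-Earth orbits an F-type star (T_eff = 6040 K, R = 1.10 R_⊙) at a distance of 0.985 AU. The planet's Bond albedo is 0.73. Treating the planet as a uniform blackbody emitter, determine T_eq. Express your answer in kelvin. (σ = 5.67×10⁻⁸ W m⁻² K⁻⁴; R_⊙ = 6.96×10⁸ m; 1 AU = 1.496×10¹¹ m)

T_eq ≈ 222 K

R_⋆ = 1.10 × 6.96×10⁸ = 7.66×10⁸ m.
d = 0.985 AU = 1.47×10¹¹ m.
L = 4πR_⋆²σT_⋆⁴ = 4π(7.66×10⁸)² × 5.67×10⁻⁸ × (6040)⁴ = 5.56×10²⁶ W.
S = L/(4πd²) = 2040 W m⁻².
Energy balance: absorbed = emitted ⇒ πR²·S(1−A) = 4πR²·σT_eq⁴, so T_eq⁴ = S(1−A)/(4σ).
T_eq = [2040 × 0.27 / (4 × 5.67×10⁻⁸)]^(1/4) = (2.43×10⁹)^(1/4) = 222 K.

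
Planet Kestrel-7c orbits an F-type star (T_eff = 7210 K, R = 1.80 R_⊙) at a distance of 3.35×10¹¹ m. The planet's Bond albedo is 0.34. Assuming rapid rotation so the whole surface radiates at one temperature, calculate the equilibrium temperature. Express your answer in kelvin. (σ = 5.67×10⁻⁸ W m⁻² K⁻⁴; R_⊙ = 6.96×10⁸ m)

T_eq ≈ 281 K

R_⋆ = 1.80 × 6.96×10⁸ = 1.25×10⁹ m.
L = 4πR_⋆²σT_⋆⁴ = 4π(1.25×10⁹)² × 5.67×10⁻⁸ × (7210)⁴ = 3.02×10²⁷ W.
S = L/(4πd²) = 2140 W m⁻².
Energy balance: absorbed = emitted ⇒ πR²·S(1−A) = 4πR²·σT_eq⁴, so T_eq⁴ = S(1−A)/(4σ).
T_eq = [2140 × 0.66 / (4 × 5.67×10⁻⁸)]^(1/4) = (6.24×10⁹)^(1/4) = 281 K.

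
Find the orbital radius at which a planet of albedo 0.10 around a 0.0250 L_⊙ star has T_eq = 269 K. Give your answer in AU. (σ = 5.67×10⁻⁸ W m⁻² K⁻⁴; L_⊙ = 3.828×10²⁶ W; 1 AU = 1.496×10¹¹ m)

d ≈ 0.161 AU

L = 0.0250 × 3.828×10²⁶ = 9.57×10²⁴ W.
From T_eq⁴ = L(1−A)/(16πσd²): d = √[L(1−A)/(16πσT_eq⁴)].
d = √[9.57×10²⁴ × 0.90 / (16π × 5.67×10⁻⁸ × (269)⁴)] = 2.40×10¹⁰ m = 0.161 AU.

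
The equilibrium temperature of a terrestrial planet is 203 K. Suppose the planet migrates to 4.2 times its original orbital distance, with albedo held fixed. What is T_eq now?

T_eq ∝ L^(1/4) · d^(−1/2).
T′ = 203 / 4.2^(1/2) = 99.1 K.

T_eq ≈ 99.1 K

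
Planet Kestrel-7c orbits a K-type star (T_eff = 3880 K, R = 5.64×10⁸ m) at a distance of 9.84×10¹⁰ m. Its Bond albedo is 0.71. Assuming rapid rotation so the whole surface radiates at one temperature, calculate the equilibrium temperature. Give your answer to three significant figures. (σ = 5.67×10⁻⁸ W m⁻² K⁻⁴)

T_eq ≈ 152 K

L = 4πR_⋆²σT_⋆⁴ = 4π(5.64×10⁸)² × 5.67×10⁻⁸ × (3880)⁴ = 5.14×10²⁵ W.
S = L/(4πd²) = 422 W m⁻².
Energy balance: absorbed = emitted ⇒ πR²·S(1−A) = 4πR²·σT_eq⁴, so T_eq⁴ = S(1−A)/(4σ).
T_eq = [422 × 0.29 / (4 × 5.67×10⁻⁸)]^(1/4) = (5.40×10⁸)^(1/4) = 152 K.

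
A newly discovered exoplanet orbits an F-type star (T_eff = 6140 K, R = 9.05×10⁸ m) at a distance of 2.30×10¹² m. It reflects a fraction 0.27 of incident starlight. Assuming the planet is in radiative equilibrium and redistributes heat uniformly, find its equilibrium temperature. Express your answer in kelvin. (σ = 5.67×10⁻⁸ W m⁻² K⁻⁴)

L = 4πR_⋆²σT_⋆⁴ = 4π(9.05×10⁸)² × 5.67×10⁻⁸ × (6140)⁴ = 8.29×10²⁶ W.
S = L/(4πd²) = 12.5 W m⁻².
Energy balance: absorbed = emitted ⇒ πR²·S(1−A) = 4πR²·σT_eq⁴, so T_eq⁴ = S(1−A)/(4σ).
T_eq = [12.5 × 0.73 / (4 × 5.67×10⁻⁸)]^(1/4) = (4.02×10⁷)^(1/4) = 79.6 K.

T_eq ≈ 79.6 K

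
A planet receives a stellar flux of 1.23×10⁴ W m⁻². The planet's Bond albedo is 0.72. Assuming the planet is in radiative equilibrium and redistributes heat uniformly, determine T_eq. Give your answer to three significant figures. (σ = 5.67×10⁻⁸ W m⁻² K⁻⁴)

T_eq ≈ 351 K

Energy balance: absorbed = emitted ⇒ πR²·S(1−A) = 4πR²·σT_eq⁴, so T_eq⁴ = S(1−A)/(4σ).
T_eq = [1.23×10⁴ × 0.28 / (4 × 5.67×10⁻⁸)]^(1/4) = (1.52×10¹⁰)^(1/4) = 351 K.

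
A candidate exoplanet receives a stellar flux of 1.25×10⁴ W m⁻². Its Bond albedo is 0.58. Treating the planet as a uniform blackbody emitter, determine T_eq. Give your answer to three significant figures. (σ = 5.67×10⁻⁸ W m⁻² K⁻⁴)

T_eq ≈ 390 K

Energy balance: absorbed = emitted ⇒ πR²·S(1−A) = 4πR²·σT_eq⁴, so T_eq⁴ = S(1−A)/(4σ).
T_eq = [1.25×10⁴ × 0.42 / (4 × 5.67×10⁻⁸)]^(1/4) = (2.31×10¹⁰)^(1/4) = 390 K.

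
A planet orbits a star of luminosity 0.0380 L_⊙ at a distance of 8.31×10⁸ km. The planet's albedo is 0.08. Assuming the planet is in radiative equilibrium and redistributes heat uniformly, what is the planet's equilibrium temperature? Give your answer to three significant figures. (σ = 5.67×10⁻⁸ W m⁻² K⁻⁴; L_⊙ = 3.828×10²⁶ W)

d = 8.31×10⁸ km = 8.31×10¹¹ m.
L = 0.0380 × 3.828×10²⁶ = 1.45×10²⁵ W.
Flux: S = L/(4πd²) = 1.45×10²⁵/(4π×(8.31×10¹¹)²) = 1.68 W m⁻².
Energy balance: absorbed = emitted ⇒ πR²·S(1−A) = 4πR²·σT_eq⁴, so T_eq⁴ = S(1−A)/(4σ).
T_eq = [1.68 × 0.92 / (4 × 5.67×10⁻⁸)]^(1/4) = (6.80×10⁶)^(1/4) = 51.1 K.

T_eq ≈ 51.1 K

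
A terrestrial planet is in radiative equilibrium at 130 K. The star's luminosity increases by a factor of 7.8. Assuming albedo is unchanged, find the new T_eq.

T_eq ≈ 217 K

T_eq ∝ L^(1/4) · d^(−1/2).
T′ = 130 × 7.8^(1/4) = 217 K.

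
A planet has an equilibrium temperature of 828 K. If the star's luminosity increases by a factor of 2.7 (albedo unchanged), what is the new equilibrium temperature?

T_eq ∝ L^(1/4) · d^(−1/2).
T′ = 828 × 2.7^(1/4) = 1060 K.

T_eq ≈ 1060 K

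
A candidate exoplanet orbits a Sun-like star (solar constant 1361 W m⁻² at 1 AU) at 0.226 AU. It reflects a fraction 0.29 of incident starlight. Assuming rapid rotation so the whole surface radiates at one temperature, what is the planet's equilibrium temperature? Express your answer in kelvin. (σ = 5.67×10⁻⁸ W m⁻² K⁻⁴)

Flux at 0.226 AU: S = 1361/0.226² = 2.66×10⁴ W m⁻².
Energy balance: absorbed = emitted ⇒ πR²·S(1−A) = 4πR²·σT_eq⁴, so T_eq⁴ = S(1−A)/(4σ).
T_eq = [2.66×10⁴ × 0.71 / (4 × 5.67×10⁻⁸)]^(1/4) = (8.34×10¹⁰)^(1/4) = 537 K.

T_eq ≈ 537 K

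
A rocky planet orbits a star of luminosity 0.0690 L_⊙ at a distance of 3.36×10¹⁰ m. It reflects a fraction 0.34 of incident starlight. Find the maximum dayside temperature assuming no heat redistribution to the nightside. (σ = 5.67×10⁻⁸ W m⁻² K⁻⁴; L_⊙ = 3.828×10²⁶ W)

T_ss ≈ 384 K

L = 0.0690 × 3.828×10²⁶ = 2.64×10²⁵ W.
Flux: S = L/(4πd²) = 2.64×10²⁵/(4π×(3.36×10¹⁰)²) = 1860 W m⁻².
With no redistribution each surface element balances locally: S(1−A) = σT⁴.
T = [1860 × 0.66 / 5.67×10⁻⁸]^(1/4) = (2.17×10¹⁰)^(1/4) = 384 K.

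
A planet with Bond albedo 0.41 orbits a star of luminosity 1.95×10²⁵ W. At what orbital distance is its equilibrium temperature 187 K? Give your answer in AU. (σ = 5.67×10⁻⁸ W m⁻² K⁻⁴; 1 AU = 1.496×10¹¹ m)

d ≈ 0.384 AU

From T_eq⁴ = L(1−A)/(16πσd²): d = √[L(1−A)/(16πσT_eq⁴)].
d = √[1.95×10²⁵ × 0.59 / (16π × 5.67×10⁻⁸ × (187)⁴)] = 5.75×10¹⁰ m = 0.384 AU.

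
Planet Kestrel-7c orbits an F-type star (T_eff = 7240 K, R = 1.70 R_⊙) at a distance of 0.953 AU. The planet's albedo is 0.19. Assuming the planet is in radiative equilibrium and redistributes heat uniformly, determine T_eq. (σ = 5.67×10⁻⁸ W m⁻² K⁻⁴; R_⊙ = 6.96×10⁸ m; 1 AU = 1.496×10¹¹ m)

T_eq ≈ 442 K

R_⋆ = 1.70 × 6.96×10⁸ = 1.18×10⁹ m.
d = 0.953 AU = 1.43×10¹¹ m.
L = 4πR_⋆²σT_⋆⁴ = 4π(1.18×10⁹)² × 5.67×10⁻⁸ × (7240)⁴ = 2.74×10²⁷ W.
S = L/(4πd²) = 1.07×10⁴ W m⁻².
Energy balance: absorbed = emitted ⇒ πR²·S(1−A) = 4πR²·σT_eq⁴, so T_eq⁴ = S(1−A)/(4σ).
T_eq = [1.07×10⁴ × 0.81 / (4 × 5.67×10⁻⁸)]^(1/4) = (3.83×10¹⁰)^(1/4) = 442 K.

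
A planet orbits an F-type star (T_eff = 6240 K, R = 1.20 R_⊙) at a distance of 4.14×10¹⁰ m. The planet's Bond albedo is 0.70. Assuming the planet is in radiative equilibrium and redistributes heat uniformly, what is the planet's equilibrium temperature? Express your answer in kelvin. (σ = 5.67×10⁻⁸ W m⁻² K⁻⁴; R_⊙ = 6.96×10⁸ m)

T_eq ≈ 464 K

R_⋆ = 1.20 × 6.96×10⁸ = 8.35×10⁸ m.
L = 4πR_⋆²σT_⋆⁴ = 4π(8.35×10⁸)² × 5.67×10⁻⁸ × (6240)⁴ = 7.54×10²⁶ W.
S = L/(4πd²) = 3.50×10⁴ W m⁻².
Energy balance: absorbed = emitted ⇒ πR²·S(1−A) = 4πR²·σT_eq⁴, so T_eq⁴ = S(1−A)/(4σ).
T_eq = [3.50×10⁴ × 0.30 / (4 × 5.67×10⁻⁸)]^(1/4) = (4.63×10¹⁰)^(1/4) = 464 K.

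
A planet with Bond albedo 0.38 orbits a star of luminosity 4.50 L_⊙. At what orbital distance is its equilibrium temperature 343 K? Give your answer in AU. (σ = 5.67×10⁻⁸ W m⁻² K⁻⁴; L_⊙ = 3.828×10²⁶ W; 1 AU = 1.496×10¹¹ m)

d ≈ 1.10 AU

L = 4.50 × 3.828×10²⁶ = 1.72×10²⁷ W.
From T_eq⁴ = L(1−A)/(16πσd²): d = √[L(1−A)/(16πσT_eq⁴)].
d = √[1.72×10²⁷ × 0.62 / (16π × 5.67×10⁻⁸ × (343)⁴)] = 1.65×10¹¹ m = 1.10 AU.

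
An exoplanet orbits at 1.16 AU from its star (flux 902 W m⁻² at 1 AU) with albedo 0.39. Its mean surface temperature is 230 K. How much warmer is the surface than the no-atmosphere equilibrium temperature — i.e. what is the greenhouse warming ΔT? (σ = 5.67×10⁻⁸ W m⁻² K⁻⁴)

S = 902/1.16² = 670.3 W m⁻².
T_eq = [S(1−A)/(4σ)]^(1/4) = [670.3×0.61/(4×5.67×10⁻⁸)]^(1/4) = 206.1 K.
ΔT = T_surf − T_eq = 230 − 206.1.

ΔT ≈ 23.9 K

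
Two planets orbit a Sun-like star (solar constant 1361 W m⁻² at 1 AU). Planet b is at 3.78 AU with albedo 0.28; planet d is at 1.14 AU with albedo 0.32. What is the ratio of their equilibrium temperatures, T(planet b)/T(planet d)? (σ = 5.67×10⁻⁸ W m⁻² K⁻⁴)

T₁/T₂ ≈ 0.557

T_eq = [S₀(1−A)/(4σd²)]^(1/4), so T ∝ (1−A)^(1/4) / √d.
T₁ = [1361×0.72/(4×5.67×10⁻⁸×3.78²)]^(1/4) = 131.87 K.
T₂ = [1361×0.68/(4×5.67×10⁻⁸×1.14²)]^(1/4) = 236.72 K.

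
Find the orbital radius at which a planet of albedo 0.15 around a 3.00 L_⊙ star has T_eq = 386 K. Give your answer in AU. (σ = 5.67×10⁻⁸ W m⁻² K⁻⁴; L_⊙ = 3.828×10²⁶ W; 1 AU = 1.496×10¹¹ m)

L = 3.00 × 3.828×10²⁶ = 1.15×10²⁷ W.
From T_eq⁴ = L(1−A)/(16πσd²): d = √[L(1−A)/(16πσT_eq⁴)].
d = √[1.15×10²⁷ × 0.85 / (16π × 5.67×10⁻⁸ × (386)⁴)] = 1.24×10¹¹ m = 0.830 AU.

d ≈ 0.830 AU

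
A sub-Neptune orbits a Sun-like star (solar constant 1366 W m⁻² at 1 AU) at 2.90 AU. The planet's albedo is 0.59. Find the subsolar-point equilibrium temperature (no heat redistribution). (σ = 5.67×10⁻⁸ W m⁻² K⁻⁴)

Flux at 2.90 AU: S = 1366/2.90² = 162 W m⁻².
At the subsolar point the surface absorbs S(1−A) and emits σT⁴ per unit area — no factor of 4, since only the local patch is in balance.
T = [162 × 0.41 / 5.67×10⁻⁸]^(1/4) = (1.17×10⁹)^(1/4) = 185 K.

T_ss ≈ 185 K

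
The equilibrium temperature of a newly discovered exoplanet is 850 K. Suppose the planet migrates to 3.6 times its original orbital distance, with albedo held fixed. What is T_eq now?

T_eq ≈ 448 K

T_eq ∝ L^(1/4) · d^(−1/2).
T′ = 850 / 3.6^(1/2) = 448 K.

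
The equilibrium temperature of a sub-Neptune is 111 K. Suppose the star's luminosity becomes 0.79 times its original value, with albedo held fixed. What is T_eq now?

T_eq ∝ L^(1/4) · d^(−1/2).
T′ = 111 × 0.79^(1/4) = 105 K.

T_eq ≈ 105 K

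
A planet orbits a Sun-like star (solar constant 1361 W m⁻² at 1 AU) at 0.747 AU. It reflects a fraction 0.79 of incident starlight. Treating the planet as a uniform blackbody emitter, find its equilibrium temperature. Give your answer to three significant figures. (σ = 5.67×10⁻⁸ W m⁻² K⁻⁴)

T_eq ≈ 218 K

Flux at 0.747 AU: S = 1361/0.747² = 2440 W m⁻².
Energy balance: absorbed = emitted ⇒ πR²·S(1−A) = 4πR²·σT_eq⁴, so T_eq⁴ = S(1−A)/(4σ).
T_eq = [2440 × 0.21 / (4 × 5.67×10⁻⁸)]^(1/4) = (2.26×10⁹)^(1/4) = 218 K.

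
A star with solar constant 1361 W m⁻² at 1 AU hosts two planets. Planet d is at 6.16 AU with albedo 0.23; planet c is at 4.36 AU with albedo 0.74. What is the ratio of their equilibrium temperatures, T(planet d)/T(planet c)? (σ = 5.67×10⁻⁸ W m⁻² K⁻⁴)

T₁/T₂ ≈ 1.104

T_eq = [S₀(1−A)/(4σd²)]^(1/4), so T ∝ (1−A)^(1/4) / √d.
T₁ = [1361×0.77/(4×5.67×10⁻⁸×6.16²)]^(1/4) = 105.05 K.
T₂ = [1361×0.26/(4×5.67×10⁻⁸×4.36²)]^(1/4) = 95.18 K.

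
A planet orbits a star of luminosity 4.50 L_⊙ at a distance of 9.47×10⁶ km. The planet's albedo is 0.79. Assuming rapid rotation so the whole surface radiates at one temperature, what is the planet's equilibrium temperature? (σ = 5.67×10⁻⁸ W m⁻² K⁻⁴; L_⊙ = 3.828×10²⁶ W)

T_eq ≈ 1090 K

d = 9.47×10⁶ km = 9.47×10⁹ m.
L = 4.50 × 3.828×10²⁶ = 1.72×10²⁷ W.
Flux: S = L/(4πd²) = 1.72×10²⁷/(4π×(9.47×10⁹)²) = 1.53×10⁶ W m⁻².
Energy balance: absorbed = emitted ⇒ πR²·S(1−A) = 4πR²·σT_eq⁴, so T_eq⁴ = S(1−A)/(4σ).
T_eq = [1.53×10⁶ × 0.21 / (4 × 5.67×10⁻⁸)]^(1/4) = (1.42×10¹²)^(1/4) = 1090 K.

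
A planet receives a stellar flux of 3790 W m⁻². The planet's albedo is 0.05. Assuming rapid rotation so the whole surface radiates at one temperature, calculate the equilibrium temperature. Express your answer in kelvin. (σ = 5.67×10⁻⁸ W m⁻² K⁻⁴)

Energy balance: absorbed = emitted ⇒ πR²·S(1−A) = 4πR²·σT_eq⁴, so T_eq⁴ = S(1−A)/(4σ).
T_eq = [3790 × 0.95 / (4 × 5.67×10⁻⁸)]^(1/4) = (1.59×10¹⁰)^(1/4) = 355 K.

T_eq ≈ 355 K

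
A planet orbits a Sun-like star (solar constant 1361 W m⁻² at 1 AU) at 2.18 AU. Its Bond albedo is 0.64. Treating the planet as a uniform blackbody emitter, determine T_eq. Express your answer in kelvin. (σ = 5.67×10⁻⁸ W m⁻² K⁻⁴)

T_eq ≈ 146 K

Flux at 2.18 AU: S = 1361/2.18² = 286 W m⁻².
Energy balance: absorbed = emitted ⇒ πR²·S(1−A) = 4πR²·σT_eq⁴, so T_eq⁴ = S(1−A)/(4σ).
T_eq = [286 × 0.36 / (4 × 5.67×10⁻⁸)]^(1/4) = (4.55×10⁸)^(1/4) = 146 K.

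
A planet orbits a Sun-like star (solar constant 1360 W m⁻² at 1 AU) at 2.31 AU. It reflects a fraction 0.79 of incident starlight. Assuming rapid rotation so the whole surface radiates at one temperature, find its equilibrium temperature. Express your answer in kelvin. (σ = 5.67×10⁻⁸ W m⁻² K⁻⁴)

Flux at 2.31 AU: S = 1360/2.31² = 255 W m⁻².
Energy balance: absorbed = emitted ⇒ πR²·S(1−A) = 4πR²·σT_eq⁴, so T_eq⁴ = S(1−A)/(4σ).
T_eq = [255 × 0.21 / (4 × 5.67×10⁻⁸)]^(1/4) = (2.36×10⁸)^(1/4) = 124 K.

T_eq ≈ 124 K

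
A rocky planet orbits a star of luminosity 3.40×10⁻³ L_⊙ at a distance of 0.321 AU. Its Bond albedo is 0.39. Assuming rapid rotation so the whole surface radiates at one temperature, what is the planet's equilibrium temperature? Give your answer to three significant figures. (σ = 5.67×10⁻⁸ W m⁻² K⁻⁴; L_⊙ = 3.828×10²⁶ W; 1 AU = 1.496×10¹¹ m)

d = 0.321 AU = 4.80×10¹⁰ m.
L = 3.40×10⁻³ × 3.828×10²⁶ = 1.30×10²⁴ W.
Flux: S = L/(4πd²) = 1.30×10²⁴/(4π×(4.80×10¹⁰)²) = 44.9 W m⁻².
Energy balance: absorbed = emitted ⇒ πR²·S(1−A) = 4πR²·σT_eq⁴, so T_eq⁴ = S(1−A)/(4σ).
T_eq = [44.9 × 0.61 / (4 × 5.67×10⁻⁸)]^(1/4) = (1.21×10⁸)^(1/4) = 105 K.

T_eq ≈ 105 K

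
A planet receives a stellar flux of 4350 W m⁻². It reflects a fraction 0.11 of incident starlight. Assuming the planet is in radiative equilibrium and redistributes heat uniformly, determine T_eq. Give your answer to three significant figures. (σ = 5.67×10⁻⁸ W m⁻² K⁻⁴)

T_eq ≈ 361 K

Energy balance: absorbed = emitted ⇒ πR²·S(1−A) = 4πR²·σT_eq⁴, so T_eq⁴ = S(1−A)/(4σ).
T_eq = [4350 × 0.89 / (4 × 5.67×10⁻⁸)]^(1/4) = (1.71×10¹⁰)^(1/4) = 361 K.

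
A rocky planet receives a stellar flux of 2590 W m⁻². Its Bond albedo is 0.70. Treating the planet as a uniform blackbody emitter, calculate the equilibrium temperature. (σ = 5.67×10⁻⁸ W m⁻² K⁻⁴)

Energy balance: absorbed = emitted ⇒ πR²·S(1−A) = 4πR²·σT_eq⁴, so T_eq⁴ = S(1−A)/(4σ).
T_eq = [2590 × 0.30 / (4 × 5.67×10⁻⁸)]^(1/4) = (3.43×10⁹)^(1/4) = 242 K.

T_eq ≈ 242 K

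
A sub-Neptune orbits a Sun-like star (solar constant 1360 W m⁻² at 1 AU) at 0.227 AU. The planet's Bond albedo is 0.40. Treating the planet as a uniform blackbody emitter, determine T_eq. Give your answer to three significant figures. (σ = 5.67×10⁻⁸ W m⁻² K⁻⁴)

T_eq ≈ 514 K

Flux at 0.227 AU: S = 1360/0.227² = 2.64×10⁴ W m⁻².
Energy balance: absorbed = emitted ⇒ πR²·S(1−A) = 4πR²·σT_eq⁴, so T_eq⁴ = S(1−A)/(4σ).
T_eq = [2.64×10⁴ × 0.60 / (4 × 5.67×10⁻⁸)]^(1/4) = (6.98×10¹⁰)^(1/4) = 514 K.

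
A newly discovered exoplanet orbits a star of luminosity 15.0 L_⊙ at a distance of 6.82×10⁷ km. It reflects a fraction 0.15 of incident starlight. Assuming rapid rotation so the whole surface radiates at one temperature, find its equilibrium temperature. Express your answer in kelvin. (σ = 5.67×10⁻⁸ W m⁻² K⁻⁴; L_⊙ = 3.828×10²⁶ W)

d = 6.82×10⁷ km = 6.82×10¹⁰ m.
L = 15.0 × 3.828×10²⁶ = 5.74×10²⁷ W.
Flux: S = L/(4πd²) = 5.74×10²⁷/(4π×(6.82×10¹⁰)²) = 9.82×10⁴ W m⁻².
Energy balance: absorbed = emitted ⇒ πR²·S(1−A) = 4πR²·σT_eq⁴, so T_eq⁴ = S(1−A)/(4σ).
T_eq = [9.82×10⁴ × 0.85 / (4 × 5.67×10⁻⁸)]^(1/4) = (3.68×10¹¹)^(1/4) = 779 K.

T_eq ≈ 779 K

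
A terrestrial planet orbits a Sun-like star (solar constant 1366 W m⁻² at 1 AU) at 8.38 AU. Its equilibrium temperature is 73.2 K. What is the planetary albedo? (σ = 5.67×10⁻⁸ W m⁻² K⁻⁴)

A ≈ 0.67

Flux at 8.38 AU: S = 1366/8.38² = 19.5 W m⁻².
From T_eq⁴ = S(1−A)/(4σ): 1−A = 4σT_eq⁴/S.
1−A = 4 × 5.67×10⁻⁸ × (73.2)⁴ / 19.5 = 0.335.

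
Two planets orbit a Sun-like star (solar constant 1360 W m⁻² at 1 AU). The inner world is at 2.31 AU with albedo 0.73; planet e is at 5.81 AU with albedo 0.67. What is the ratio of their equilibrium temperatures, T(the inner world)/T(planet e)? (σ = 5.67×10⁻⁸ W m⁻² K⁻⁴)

T₁/T₂ ≈ 1.508

T_eq = [S₀(1−A)/(4σd²)]^(1/4), so T ∝ (1−A)^(1/4) / √d.
T₁ = [1360×0.27/(4×5.67×10⁻⁸×2.31²)]^(1/4) = 131.98 K.
T₂ = [1360×0.33/(4×5.67×10⁻⁸×5.81²)]^(1/4) = 87.50 K.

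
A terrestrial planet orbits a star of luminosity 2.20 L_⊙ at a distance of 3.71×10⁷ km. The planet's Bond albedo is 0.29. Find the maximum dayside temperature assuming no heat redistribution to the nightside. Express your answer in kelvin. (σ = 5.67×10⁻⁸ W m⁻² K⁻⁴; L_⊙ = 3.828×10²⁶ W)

T_ss ≈ 884 K

d = 3.71×10⁷ km = 3.71×10¹⁰ m.
L = 2.20 × 3.828×10²⁶ = 8.42×10²⁶ W.
Flux: S = L/(4πd²) = 8.42×10²⁶/(4π×(3.71×10¹⁰)²) = 4.87×10⁴ W m⁻².
With no redistribution each surface element balances locally: S(1−A) = σT⁴.
T = [4.87×10⁴ × 0.71 / 5.67×10⁻⁸]^(1/4) = (6.10×10¹¹)^(1/4) = 884 K.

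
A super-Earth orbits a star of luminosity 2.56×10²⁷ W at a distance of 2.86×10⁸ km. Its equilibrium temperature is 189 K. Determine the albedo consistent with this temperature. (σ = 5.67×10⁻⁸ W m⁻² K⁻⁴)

d = 2.86×10⁸ km = 2.86×10¹¹ m.
Flux: S = L/(4πd²) = 2.56×10²⁷/(4π×(2.86×10¹¹)²) = 2490 W m⁻².
From T_eq⁴ = S(1−A)/(4σ): 1−A = 4σT_eq⁴/S.
1−A = 4 × 5.67×10⁻⁸ × (189)⁴ / 2490 = 0.116.

A ≈ 0.88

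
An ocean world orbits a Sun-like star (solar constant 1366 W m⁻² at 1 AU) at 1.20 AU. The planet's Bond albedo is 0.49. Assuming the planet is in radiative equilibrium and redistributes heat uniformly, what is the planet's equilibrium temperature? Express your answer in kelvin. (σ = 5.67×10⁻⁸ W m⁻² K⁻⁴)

T_eq ≈ 215 K

Flux at 1.20 AU: S = 1366/1.20² = 949 W m⁻².
Energy balance: absorbed = emitted ⇒ πR²·S(1−A) = 4πR²·σT_eq⁴, so T_eq⁴ = S(1−A)/(4σ).
T_eq = [949 × 0.51 / (4 × 5.67×10⁻⁸)]^(1/4) = (2.13×10⁹)^(1/4) = 215 K.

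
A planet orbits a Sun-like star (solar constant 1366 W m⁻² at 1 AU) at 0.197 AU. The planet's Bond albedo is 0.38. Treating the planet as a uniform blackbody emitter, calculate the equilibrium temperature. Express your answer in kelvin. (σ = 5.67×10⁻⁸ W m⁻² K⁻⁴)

T_eq ≈ 557 K

Flux at 0.197 AU: S = 1366/0.197² = 3.52×10⁴ W m⁻².
Energy balance: absorbed = emitted ⇒ πR²·S(1−A) = 4πR²·σT_eq⁴, so T_eq⁴ = S(1−A)/(4σ).
T_eq = [3.52×10⁴ × 0.62 / (4 × 5.67×10⁻⁸)]^(1/4) = (9.62×10¹⁰)^(1/4) = 557 K.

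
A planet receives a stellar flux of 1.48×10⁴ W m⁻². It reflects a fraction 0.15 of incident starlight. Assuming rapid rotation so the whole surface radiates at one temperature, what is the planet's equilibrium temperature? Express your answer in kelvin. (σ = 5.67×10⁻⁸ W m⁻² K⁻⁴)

Energy balance: absorbed = emitted ⇒ πR²·S(1−A) = 4πR²·σT_eq⁴, so T_eq⁴ = S(1−A)/(4σ).
T_eq = [1.48×10⁴ × 0.85 / (4 × 5.67×10⁻⁸)]^(1/4) = (5.55×10¹⁰)^(1/4) = 485 K.

T_eq ≈ 485 K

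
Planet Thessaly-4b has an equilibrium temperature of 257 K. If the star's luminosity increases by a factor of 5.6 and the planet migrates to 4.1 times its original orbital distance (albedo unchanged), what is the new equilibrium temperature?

T_eq ≈ 195 K

T_eq ∝ L^(1/4) · d^(−1/2).
T′ = 257 × 5.6^(1/4) / 4.1^(1/2) = 195 K.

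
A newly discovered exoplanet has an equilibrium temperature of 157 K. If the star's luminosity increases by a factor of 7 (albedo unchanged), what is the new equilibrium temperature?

T_eq ≈ 255 K

T_eq ∝ L^(1/4) · d^(−1/2).
T′ = 157 × 7^(1/4) = 255 K.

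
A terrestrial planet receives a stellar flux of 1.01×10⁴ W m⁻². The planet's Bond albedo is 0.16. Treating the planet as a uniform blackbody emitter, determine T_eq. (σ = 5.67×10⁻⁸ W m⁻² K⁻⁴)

T_eq ≈ 440 K

Energy balance: absorbed = emitted ⇒ πR²·S(1−A) = 4πR²·σT_eq⁴, so T_eq⁴ = S(1−A)/(4σ).
T_eq = [1.01×10⁴ × 0.84 / (4 × 5.67×10⁻⁸)]^(1/4) = (3.74×10¹⁰)^(1/4) = 440 K.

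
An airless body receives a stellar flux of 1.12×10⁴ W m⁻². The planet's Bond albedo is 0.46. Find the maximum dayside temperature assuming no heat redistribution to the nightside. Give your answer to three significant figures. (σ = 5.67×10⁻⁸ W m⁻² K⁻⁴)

T_ss ≈ 571 K

With no redistribution each surface element balances locally: S(1−A) = σT⁴.
T = [1.12×10⁴ × 0.54 / 5.67×10⁻⁸]^(1/4) = (1.07×10¹¹)^(1/4) = 571 K.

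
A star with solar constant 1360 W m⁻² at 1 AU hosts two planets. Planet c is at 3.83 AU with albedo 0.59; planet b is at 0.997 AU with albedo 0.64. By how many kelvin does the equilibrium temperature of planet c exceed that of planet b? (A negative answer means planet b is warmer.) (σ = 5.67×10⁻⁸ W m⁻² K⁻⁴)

T_eq = [S₀(1−A)/(4σd²)]^(1/4), so T ∝ (1−A)^(1/4) / √d.
T₁ = [1360×0.41/(4×5.67×10⁻⁸×3.83²)]^(1/4) = 113.78 K.
T₂ = [1360×0.36/(4×5.67×10⁻⁸×0.997²)]^(1/4) = 215.87 K.

ΔT ≈ -102.1 K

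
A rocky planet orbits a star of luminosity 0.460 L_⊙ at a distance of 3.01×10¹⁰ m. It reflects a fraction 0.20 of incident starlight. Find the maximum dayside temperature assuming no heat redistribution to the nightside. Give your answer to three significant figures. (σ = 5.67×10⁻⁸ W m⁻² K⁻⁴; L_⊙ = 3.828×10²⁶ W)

L = 0.460 × 3.828×10²⁶ = 1.76×10²⁶ W.
Flux: S = L/(4πd²) = 1.76×10²⁶/(4π×(3.01×10¹⁰)²) = 1.55×10⁴ W m⁻².
With no redistribution each surface element balances locally: S(1−A) = σT⁴.
T = [1.55×10⁴ × 0.80 / 5.67×10⁻⁸]^(1/4) = (2.18×10¹¹)^(1/4) = 683 K.

T_ss ≈ 683 K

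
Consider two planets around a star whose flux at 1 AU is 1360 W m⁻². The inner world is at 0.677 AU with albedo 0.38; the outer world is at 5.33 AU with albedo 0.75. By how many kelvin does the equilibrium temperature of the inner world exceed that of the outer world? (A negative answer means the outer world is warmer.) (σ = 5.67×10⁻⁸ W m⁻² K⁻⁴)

T_eq = [S₀(1−A)/(4σd²)]^(1/4), so T ∝ (1−A)^(1/4) / √d.
T₁ = [1360×0.62/(4×5.67×10⁻⁸×0.677²)]^(1/4) = 300.11 K.
T₂ = [1360×0.25/(4×5.67×10⁻⁸×5.33²)]^(1/4) = 85.23 K.

ΔT ≈ 214.9 K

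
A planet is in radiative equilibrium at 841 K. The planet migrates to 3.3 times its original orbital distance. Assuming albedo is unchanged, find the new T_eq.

T_eq ∝ L^(1/4) · d^(−1/2).
T′ = 841 / 3.3^(1/2) = 463 K.

T_eq ≈ 463 K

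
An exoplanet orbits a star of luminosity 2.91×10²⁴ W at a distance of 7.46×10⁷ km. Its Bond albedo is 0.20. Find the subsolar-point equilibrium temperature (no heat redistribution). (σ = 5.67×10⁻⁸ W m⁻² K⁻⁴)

T_ss ≈ 156 K

d = 7.46×10⁷ km = 7.46×10¹⁰ m.
Flux: S = L/(4πd²) = 2.91×10²⁴/(4π×(7.46×10¹⁰)²) = 41.6 W m⁻².
At the subsolar point the surface absorbs S(1−A) and emits σT⁴ per unit area — no factor of 4, since only the local patch is in balance.
T = [41.6 × 0.80 / 5.67×10⁻⁸]^(1/4) = (5.87×10⁸)^(1/4) = 156 K.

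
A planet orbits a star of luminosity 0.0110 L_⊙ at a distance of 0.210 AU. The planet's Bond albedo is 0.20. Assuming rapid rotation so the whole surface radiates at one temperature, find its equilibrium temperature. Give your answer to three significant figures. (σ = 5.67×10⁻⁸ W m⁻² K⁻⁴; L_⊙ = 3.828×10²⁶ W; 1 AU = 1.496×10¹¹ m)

T_eq ≈ 186 K

d = 0.210 AU = 3.14×10¹⁰ m.
L = 0.0110 × 3.828×10²⁶ = 4.21×10²⁴ W.
Flux: S = L/(4πd²) = 4.21×10²⁴/(4π×(3.14×10¹⁰)²) = 340 W m⁻².
Energy balance: absorbed = emitted ⇒ πR²·S(1−A) = 4πR²·σT_eq⁴, so T_eq⁴ = S(1−A)/(4σ).
T_eq = [340 × 0.80 / (4 × 5.67×10⁻⁸)]^(1/4) = (1.20×10⁹)^(1/4) = 186 K.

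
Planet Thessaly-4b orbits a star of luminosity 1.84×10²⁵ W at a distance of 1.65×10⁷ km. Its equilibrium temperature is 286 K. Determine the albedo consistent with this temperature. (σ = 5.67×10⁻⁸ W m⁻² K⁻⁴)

A ≈ 0.72

d = 1.65×10⁷ km = 1.65×10¹⁰ m.
Flux: S = L/(4πd²) = 1.84×10²⁵/(4π×(1.65×10¹⁰)²) = 5380 W m⁻².
From T_eq⁴ = S(1−A)/(4σ): 1−A = 4σT_eq⁴/S.
1−A = 4 × 5.67×10⁻⁸ × (286)⁴ / 5380 = 0.282.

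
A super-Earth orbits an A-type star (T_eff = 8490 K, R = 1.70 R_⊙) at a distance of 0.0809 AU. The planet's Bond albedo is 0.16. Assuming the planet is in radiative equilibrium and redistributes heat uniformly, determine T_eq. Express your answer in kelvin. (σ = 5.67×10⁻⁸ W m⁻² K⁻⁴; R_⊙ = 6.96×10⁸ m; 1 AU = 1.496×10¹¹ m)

R_⋆ = 1.70 × 6.96×10⁸ = 1.18×10⁹ m.
d = 0.0809 AU = 1.21×10¹⁰ m.
L = 4πR_⋆²σT_⋆⁴ = 4π(1.18×10⁹)² × 5.67×10⁻⁸ × (8490)⁴ = 5.18×10²⁷ W.
S = L/(4πd²) = 2.82×10⁶ W m⁻².
Energy balance: absorbed = emitted ⇒ πR²·S(1−A) = 4πR²·σT_eq⁴, so T_eq⁴ = S(1−A)/(4σ).
T_eq = [2.82×10⁶ × 0.84 / (4 × 5.67×10⁻⁸)]^(1/4) = (1.04×10¹³)^(1/4) = 1800 K.

T_eq ≈ 1800 K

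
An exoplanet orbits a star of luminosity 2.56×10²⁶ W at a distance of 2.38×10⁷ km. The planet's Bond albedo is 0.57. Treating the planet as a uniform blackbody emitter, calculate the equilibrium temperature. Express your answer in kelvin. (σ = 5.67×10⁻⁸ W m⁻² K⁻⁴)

d = 2.38×10⁷ km = 2.38×10¹⁰ m.
Flux: S = L/(4πd²) = 2.56×10²⁶/(4π×(2.38×10¹⁰)²) = 3.60×10⁴ W m⁻².
Energy balance: absorbed = emitted ⇒ πR²·S(1−A) = 4πR²·σT_eq⁴, so T_eq⁴ = S(1−A)/(4σ).
T_eq = [3.60×10⁴ × 0.43 / (4 × 5.67×10⁻⁸)]^(1/4) = (6.82×10¹⁰)^(1/4) = 511 K.

T_eq ≈ 511 K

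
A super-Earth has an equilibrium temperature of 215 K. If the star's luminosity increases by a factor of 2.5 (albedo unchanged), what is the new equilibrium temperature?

T_eq ≈ 270 K

T_eq ∝ L^(1/4) · d^(−1/2).
T′ = 215 × 2.5^(1/4) = 270 K.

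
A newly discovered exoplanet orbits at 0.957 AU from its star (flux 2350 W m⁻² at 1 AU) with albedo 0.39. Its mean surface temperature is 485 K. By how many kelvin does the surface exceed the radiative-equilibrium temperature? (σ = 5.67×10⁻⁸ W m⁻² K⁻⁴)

S = 2350/0.957² = 2566 W m⁻².
T_eq = [S(1−A)/(4σ)]^(1/4) = [2566×0.61/(4×5.67×10⁻⁸)]^(1/4) = 288.2 K.
ΔT = T_surf − T_eq = 485 − 288.2.

ΔT ≈ 196.8 K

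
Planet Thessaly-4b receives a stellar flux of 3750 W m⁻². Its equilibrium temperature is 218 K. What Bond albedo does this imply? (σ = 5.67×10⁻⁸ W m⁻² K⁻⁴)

A ≈ 0.86

From T_eq⁴ = S(1−A)/(4σ): 1−A = 4σT_eq⁴/S.
1−A = 4 × 5.67×10⁻⁸ × (218)⁴ / 3750 = 0.137.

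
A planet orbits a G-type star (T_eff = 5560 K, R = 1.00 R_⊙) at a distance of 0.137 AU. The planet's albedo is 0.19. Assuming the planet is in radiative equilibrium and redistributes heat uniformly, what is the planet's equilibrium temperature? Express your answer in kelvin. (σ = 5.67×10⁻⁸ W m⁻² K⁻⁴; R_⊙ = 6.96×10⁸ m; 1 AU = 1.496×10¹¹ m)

T_eq ≈ 687 K

R_⋆ = 1.00 × 6.96×10⁸ = 6.96×10⁸ m.
d = 0.137 AU = 2.05×10¹⁰ m.
L = 4πR_⋆²σT_⋆⁴ = 4π(6.96×10⁸)² × 5.67×10⁻⁸ × (5560)⁴ = 3.30×10²⁶ W.
S = L/(4πd²) = 6.25×10⁴ W m⁻².
Energy balance: absorbed = emitted ⇒ πR²·S(1−A) = 4πR²·σT_eq⁴, so T_eq⁴ = S(1−A)/(4σ).
T_eq = [6.25×10⁴ × 0.81 / (4 × 5.67×10⁻⁸)]^(1/4) = (2.23×10¹¹)^(1/4) = 687 K.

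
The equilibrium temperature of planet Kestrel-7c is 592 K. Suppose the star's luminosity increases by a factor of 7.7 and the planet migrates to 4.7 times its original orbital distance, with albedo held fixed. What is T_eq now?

T_eq ≈ 455 K

T_eq ∝ L^(1/4) · d^(−1/2).
T′ = 592 × 7.7^(1/4) / 4.7^(1/2) = 455 K.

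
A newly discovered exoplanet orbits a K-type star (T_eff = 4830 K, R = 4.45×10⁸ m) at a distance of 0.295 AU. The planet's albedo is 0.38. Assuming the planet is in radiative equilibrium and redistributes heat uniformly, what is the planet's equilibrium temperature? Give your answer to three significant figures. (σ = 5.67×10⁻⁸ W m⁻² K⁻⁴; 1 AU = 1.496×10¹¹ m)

T_eq ≈ 304 K

d = 0.295 AU = 4.41×10¹⁰ m.
L = 4πR_⋆²σT_⋆⁴ = 4π(4.45×10⁸)² × 5.67×10⁻⁸ × (4830)⁴ = 7.68×10²⁵ W.
S = L/(4πd²) = 3140 W m⁻².
Energy balance: absorbed = emitted ⇒ πR²·S(1−A) = 4πR²·σT_eq⁴, so T_eq⁴ = S(1−A)/(4σ).
T_eq = [3140 × 0.62 / (4 × 5.67×10⁻⁸)]^(1/4) = (8.58×10⁹)^(1/4) = 304 K.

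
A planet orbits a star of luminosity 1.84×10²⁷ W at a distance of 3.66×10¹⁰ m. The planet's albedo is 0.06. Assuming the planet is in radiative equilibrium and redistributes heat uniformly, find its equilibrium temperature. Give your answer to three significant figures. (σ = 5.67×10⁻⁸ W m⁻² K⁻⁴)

Flux: S = L/(4πd²) = 1.84×10²⁷/(4π×(3.66×10¹⁰)²) = 1.09×10⁵ W m⁻².
Energy balance: absorbed = emitted ⇒ πR²·S(1−A) = 4πR²·σT_eq⁴, so T_eq⁴ = S(1−A)/(4σ).
T_eq = [1.09×10⁵ × 0.94 / (4 × 5.67×10⁻⁸)]^(1/4) = (4.53×10¹¹)^(1/4) = 820 K.

T_eq ≈ 820 K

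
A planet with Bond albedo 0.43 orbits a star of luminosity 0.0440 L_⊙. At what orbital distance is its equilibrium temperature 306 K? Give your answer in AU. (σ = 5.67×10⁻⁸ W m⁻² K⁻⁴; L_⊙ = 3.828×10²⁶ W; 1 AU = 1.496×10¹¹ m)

L = 0.0440 × 3.828×10²⁶ = 1.68×10²⁵ W.
From T_eq⁴ = L(1−A)/(16πσd²): d = √[L(1−A)/(16πσT_eq⁴)].
d = √[1.68×10²⁵ × 0.57 / (16π × 5.67×10⁻⁸ × (306)⁴)] = 1.96×10¹⁰ m = 0.131 AU.

d ≈ 0.131 AU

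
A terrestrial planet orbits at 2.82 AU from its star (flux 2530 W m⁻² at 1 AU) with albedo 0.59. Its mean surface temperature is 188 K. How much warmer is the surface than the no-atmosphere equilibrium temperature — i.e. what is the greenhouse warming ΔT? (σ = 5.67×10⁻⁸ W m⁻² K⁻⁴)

ΔT ≈ 33.1 K

S = 2530/2.82² = 318.1 W m⁻².
T_eq = [S(1−A)/(4σ)]^(1/4) = [318.1×0.41/(4×5.67×10⁻⁸)]^(1/4) = 154.9 K.
ΔT = T_surf − T_eq = 188 − 154.9.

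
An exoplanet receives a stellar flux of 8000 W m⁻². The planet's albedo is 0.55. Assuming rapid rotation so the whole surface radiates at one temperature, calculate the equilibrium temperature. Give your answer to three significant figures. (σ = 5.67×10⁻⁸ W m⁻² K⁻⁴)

T_eq ≈ 355 K

Energy balance: absorbed = emitted ⇒ πR²·S(1−A) = 4πR²·σT_eq⁴, so T_eq⁴ = S(1−A)/(4σ).
T_eq = [8000 × 0.45 / (4 × 5.67×10⁻⁸)]^(1/4) = (1.59×10¹⁰)^(1/4) = 355 K.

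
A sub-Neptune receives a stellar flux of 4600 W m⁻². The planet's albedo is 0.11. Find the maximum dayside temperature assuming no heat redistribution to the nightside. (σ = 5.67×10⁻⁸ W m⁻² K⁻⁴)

T_ss ≈ 518 K

With no redistribution each surface element balances locally: S(1−A) = σT⁴.
T = [4600 × 0.89 / 5.67×10⁻⁸]^(1/4) = (7.22×10¹⁰)^(1/4) = 518 K.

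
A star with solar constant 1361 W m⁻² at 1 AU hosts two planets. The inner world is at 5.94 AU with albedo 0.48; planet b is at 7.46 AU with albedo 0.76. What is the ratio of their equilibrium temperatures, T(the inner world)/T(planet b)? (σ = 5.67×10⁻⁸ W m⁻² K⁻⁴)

T₁/T₂ ≈ 1.360

T_eq = [S₀(1−A)/(4σd²)]^(1/4), so T ∝ (1−A)^(1/4) / √d.
T₁ = [1361×0.52/(4×5.67×10⁻⁸×5.94²)]^(1/4) = 96.98 K.
T₂ = [1361×0.24/(4×5.67×10⁻⁸×7.46²)]^(1/4) = 71.32 K.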